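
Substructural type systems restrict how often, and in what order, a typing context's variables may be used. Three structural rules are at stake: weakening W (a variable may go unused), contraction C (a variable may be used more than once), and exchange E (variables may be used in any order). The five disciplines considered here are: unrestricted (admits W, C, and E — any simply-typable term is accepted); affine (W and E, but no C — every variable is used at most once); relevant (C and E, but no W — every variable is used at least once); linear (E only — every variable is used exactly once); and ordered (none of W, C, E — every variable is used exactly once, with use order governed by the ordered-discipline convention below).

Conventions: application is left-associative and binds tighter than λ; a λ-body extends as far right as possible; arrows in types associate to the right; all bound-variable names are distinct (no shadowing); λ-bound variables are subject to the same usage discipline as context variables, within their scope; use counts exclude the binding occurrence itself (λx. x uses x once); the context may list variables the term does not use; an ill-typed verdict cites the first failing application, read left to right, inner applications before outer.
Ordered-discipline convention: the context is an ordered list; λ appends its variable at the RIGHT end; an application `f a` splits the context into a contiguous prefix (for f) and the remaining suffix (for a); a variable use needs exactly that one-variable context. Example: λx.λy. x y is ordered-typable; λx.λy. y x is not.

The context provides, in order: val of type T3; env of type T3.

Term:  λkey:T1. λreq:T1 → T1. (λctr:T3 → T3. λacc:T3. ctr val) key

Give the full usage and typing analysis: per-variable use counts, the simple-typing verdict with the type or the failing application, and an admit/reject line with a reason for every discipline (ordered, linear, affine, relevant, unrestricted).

counts: val ×1, env ×0, key [bound] ×1, req [bound] ×0, ctr [bound] ×1, acc [bound] ×0
use order (left to right): ctr, val, key
typing: ill-typed: a function awaiting T3 → T3 gets T1
ordered ✗ (the type mismatch rejects it)
linear ✗ (not simply typable)
affine ✗ (fails simple typing)
relevant ✗ (a type mismatch blocks all five)
unrestricted ✗ (the type mismatch rejects it)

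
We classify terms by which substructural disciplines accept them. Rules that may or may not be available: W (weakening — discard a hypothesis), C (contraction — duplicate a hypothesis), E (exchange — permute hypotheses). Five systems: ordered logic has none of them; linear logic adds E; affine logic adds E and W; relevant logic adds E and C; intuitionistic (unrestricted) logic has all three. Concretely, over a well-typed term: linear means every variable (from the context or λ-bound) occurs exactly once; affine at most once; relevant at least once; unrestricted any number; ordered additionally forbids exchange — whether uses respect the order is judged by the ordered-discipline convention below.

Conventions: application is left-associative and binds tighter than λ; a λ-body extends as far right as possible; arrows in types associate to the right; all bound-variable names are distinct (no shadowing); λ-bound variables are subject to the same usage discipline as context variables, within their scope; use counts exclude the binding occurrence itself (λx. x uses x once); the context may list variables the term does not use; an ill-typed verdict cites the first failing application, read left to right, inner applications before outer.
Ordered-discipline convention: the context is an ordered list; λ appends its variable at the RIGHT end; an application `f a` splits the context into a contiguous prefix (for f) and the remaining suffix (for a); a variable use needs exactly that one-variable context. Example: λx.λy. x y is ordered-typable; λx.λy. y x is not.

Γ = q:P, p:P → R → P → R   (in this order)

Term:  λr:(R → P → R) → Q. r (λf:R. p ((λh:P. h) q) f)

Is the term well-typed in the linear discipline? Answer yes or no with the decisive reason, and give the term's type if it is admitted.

yes — single use per variable (q, p, r, f, h); term : ((R → P → R) → Q) → Q
usage: q ×1, p ×1, r [bound] ×1, f [bound] ×1, h [bound] ×1
order of uses: r, p, h, q, f
typing: well-typed at ((R → P → R) → Q) → Q
summary: ordered ✗ · linear ✓ · affine ✓ · relevant ✓ · unrestricted ✓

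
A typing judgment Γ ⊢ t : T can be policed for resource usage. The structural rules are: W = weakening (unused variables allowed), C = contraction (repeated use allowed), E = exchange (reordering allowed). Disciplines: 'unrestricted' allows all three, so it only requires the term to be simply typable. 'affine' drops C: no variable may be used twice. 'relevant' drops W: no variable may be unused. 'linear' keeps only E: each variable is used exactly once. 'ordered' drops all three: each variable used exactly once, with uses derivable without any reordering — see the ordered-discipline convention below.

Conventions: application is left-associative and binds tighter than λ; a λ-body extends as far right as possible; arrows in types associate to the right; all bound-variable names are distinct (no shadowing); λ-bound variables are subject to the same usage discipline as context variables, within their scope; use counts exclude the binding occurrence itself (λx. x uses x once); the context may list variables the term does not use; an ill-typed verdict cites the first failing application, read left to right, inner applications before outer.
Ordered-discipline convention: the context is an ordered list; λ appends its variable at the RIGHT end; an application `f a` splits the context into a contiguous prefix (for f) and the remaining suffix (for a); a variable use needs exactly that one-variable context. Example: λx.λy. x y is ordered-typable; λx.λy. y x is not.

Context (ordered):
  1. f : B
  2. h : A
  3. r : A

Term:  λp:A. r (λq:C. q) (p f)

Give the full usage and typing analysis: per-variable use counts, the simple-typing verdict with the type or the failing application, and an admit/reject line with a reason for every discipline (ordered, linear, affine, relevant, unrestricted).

usage: f=1, h=0, r=1, p [bound]=1, q [bound]=1
left-to-right use order: r, q, p, f
typing: ill-typed: non-arrow in function slot: A
ordered: ✗, a type mismatch blocks all five
linear: ✗, the type mismatch rejects it
affine: ✗, not simply typable
relevant: ✗, fails simple typing
unrestricted: ✗, a type mismatch blocks all five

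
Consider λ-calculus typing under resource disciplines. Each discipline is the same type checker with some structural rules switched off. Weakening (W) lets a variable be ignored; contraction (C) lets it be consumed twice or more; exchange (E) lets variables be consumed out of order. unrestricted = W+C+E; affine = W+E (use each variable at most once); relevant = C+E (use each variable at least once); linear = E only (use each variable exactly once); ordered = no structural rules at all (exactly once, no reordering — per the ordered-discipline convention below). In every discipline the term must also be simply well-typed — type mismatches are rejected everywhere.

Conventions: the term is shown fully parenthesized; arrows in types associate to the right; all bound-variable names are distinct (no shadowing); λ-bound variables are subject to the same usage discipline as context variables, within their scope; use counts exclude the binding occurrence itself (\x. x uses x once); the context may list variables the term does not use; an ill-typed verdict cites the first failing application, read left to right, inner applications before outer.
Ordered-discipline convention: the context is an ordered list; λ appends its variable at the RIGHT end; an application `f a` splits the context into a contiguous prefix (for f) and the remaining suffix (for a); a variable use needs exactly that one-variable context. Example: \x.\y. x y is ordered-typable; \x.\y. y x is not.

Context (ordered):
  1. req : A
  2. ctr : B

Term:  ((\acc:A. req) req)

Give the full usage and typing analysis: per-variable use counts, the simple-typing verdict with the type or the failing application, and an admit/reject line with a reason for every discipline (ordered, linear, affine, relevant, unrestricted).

usage: req=2; ctr=0; acc (bound)=0
uses in reading order: req, req
typing: ✓ — A
ordered: ✗ — req ×2 used more than once (contraction); ctr, acc never used (weakening)
linear: ✗ — req ×2 used more than once (contraction); ctr, acc never used (weakening)
affine: ✗ — req ×2 used more than once (contraction)
relevant: ✗ — ctr, acc never used (weakening)
unrestricted: ✓ — type-checks (A) and nothing is barred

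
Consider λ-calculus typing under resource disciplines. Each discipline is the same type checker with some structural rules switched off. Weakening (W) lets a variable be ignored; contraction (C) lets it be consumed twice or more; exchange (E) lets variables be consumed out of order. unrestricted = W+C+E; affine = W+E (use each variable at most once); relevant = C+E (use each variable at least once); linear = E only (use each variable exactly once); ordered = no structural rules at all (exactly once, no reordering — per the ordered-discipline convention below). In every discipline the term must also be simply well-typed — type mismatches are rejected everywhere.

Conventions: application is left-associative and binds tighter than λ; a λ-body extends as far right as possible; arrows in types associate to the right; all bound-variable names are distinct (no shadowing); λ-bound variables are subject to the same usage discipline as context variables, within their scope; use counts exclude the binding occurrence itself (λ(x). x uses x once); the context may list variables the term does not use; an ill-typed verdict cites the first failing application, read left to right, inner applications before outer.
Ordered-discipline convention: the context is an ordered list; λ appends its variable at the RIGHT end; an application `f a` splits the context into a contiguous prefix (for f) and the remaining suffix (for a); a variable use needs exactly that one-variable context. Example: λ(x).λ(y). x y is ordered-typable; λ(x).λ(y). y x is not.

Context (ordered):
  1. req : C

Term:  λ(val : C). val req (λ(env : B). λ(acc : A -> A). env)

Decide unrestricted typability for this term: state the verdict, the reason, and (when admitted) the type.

no — the type mismatch rejects it
use counts: req ×1, val (λ-bound) ×1, env (λ-bound) ×1, acc (λ-bound) ×0
order of uses: val, req, env
typing: ill-typed: applying a non-function (C)
all disciplines: ordered ✗; linear ✗; affine ✗; relevant ✗; unrestricted ✗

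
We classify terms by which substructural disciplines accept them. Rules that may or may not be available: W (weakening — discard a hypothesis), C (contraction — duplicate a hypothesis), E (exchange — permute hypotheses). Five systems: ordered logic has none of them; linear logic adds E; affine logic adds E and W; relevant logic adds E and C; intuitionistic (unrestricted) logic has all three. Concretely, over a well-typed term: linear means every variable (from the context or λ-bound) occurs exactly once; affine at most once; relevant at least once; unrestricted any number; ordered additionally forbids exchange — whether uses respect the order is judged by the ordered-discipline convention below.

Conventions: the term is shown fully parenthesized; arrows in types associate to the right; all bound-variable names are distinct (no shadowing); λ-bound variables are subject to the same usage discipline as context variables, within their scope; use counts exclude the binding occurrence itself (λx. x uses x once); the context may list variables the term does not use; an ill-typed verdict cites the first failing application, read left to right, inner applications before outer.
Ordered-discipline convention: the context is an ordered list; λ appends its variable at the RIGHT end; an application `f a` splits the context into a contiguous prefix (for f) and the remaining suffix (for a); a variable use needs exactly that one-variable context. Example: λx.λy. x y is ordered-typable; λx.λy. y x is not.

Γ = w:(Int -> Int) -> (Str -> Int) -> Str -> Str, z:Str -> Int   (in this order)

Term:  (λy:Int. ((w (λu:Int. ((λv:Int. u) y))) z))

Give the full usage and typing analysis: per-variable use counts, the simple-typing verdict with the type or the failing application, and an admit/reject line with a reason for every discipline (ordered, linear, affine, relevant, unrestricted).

counts: w ×1; z ×1; y (bound) ×1; u (bound) ×1; v (bound) ×0
use order (left to right): w, u, y, z
typing: the term checks, with type Int -> Str -> Str
ordered: ✗, needs weakening: v unused
linear: ✗, needs weakening: v unused
affine: ✓, none of w, z, y, u, v used more than once
relevant: ✗, needs weakening: v unused
unrestricted: ✓, type-checks (Int -> Str -> Str) and nothing is barred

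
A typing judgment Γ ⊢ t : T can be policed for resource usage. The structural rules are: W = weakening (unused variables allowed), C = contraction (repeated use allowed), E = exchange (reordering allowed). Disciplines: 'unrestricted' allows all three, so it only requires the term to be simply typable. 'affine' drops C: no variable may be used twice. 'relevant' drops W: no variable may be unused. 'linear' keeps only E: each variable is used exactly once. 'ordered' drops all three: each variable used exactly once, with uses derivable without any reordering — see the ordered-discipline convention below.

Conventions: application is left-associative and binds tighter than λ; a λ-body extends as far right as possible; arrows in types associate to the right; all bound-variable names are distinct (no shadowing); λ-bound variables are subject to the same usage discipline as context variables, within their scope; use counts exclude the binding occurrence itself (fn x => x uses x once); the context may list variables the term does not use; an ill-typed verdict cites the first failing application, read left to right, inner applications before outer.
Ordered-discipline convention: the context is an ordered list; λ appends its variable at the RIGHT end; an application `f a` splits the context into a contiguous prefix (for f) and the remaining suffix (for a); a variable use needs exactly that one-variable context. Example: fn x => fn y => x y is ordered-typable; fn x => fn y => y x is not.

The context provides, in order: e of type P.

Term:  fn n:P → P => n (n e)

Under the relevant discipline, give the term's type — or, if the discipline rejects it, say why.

term : (P → P) → P
usage: e ×1; n (bound) ×2
left-to-right use order: n, n, e
typing: ✓ — (P → P) → P
summary: ordered ✗, linear ✗, affine ✗, relevant ✓, unrestricted ✓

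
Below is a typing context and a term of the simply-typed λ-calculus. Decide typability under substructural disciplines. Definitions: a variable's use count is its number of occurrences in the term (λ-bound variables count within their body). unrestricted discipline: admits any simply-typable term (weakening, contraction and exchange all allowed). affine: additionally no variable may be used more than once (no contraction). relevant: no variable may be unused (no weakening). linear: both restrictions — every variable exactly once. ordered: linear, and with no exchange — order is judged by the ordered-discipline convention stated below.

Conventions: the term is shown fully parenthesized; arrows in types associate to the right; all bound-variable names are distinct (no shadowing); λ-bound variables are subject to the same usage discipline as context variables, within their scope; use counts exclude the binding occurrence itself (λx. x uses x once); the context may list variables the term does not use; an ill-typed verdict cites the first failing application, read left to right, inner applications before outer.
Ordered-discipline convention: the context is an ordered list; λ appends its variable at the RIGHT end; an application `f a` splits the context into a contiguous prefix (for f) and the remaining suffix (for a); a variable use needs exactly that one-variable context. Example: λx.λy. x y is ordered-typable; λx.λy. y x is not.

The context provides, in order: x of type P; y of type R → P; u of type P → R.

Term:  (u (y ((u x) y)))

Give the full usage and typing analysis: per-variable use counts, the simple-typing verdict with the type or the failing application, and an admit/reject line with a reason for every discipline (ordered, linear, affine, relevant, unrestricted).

variable uses: x ×1, y ×2, u ×2
order of uses: u, y, u, x, y
typing: ill-typed: non-function type R applied to an argument
ordered ✗ (fails simple typing)
linear ✗ (a type mismatch blocks all five)
affine ✗ (the type mismatch rejects it)
relevant ✗ (not simply typable)
unrestricted ✗ (fails simple typing)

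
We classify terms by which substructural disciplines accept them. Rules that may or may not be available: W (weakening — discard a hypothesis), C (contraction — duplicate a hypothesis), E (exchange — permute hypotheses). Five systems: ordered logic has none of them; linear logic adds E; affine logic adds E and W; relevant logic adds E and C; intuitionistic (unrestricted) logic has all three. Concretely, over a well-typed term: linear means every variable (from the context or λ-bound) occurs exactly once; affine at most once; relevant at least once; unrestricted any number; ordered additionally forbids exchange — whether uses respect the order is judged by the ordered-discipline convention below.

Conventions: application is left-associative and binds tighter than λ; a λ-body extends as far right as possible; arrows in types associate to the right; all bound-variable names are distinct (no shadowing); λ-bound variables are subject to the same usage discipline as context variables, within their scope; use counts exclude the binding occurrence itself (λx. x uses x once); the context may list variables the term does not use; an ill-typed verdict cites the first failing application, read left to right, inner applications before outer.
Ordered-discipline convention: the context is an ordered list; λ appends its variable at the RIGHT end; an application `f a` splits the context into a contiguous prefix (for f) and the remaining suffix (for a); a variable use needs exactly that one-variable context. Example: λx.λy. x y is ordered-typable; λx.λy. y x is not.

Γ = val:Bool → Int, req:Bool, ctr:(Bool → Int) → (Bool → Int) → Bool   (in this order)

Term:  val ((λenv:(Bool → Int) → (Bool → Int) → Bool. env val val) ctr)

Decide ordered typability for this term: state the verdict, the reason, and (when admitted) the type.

no — val ×3 used more than once (contraction); unused: req — weakening required
usage: val: 3×, req: 0×, ctr: 1×, env (bound): 1×
use order (left to right): val, env, val, val, ctr
typing: the term checks, with type Int
all disciplines: ordered ✗, linear ✗, affine ✗, relevant ✗, unrestricted ✓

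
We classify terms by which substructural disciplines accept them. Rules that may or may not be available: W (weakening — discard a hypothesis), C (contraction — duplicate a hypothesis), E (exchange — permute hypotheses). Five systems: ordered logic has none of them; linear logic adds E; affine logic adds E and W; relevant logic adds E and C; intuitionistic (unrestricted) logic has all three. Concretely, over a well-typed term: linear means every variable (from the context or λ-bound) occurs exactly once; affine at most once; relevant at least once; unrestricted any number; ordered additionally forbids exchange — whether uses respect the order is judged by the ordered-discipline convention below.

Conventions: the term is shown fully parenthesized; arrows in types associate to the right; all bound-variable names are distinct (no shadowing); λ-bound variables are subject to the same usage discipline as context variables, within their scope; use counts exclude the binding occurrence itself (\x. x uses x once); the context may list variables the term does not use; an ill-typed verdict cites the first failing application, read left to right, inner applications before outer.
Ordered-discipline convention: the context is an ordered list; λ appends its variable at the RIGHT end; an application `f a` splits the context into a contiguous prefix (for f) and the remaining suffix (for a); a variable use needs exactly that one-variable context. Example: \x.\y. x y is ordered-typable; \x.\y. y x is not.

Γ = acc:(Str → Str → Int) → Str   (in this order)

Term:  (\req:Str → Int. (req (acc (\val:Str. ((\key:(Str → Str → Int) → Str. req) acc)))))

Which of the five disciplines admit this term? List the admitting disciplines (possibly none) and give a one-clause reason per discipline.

admitting disciplines: unrestricted
counts: acc: 2×; req [bound]: 2×; val [bound]: 0×; key [bound]: 0×
left-to-right use order: req, acc, req, acc
typing: well-typed at (Str → Int) → Int
ordered: ✗ — uses contraction: acc ×2, req ×2; unused: val, key — weakening required
linear: ✗ — uses contraction: acc ×2, req ×2; unused: val, key — weakening required
affine: ✗ — uses contraction: acc ×2, req ×2
relevant: ✗ — unused: val, key — weakening required
unrestricted: ✓ — simply typable at (Str → Int) → Int; W, C, E all held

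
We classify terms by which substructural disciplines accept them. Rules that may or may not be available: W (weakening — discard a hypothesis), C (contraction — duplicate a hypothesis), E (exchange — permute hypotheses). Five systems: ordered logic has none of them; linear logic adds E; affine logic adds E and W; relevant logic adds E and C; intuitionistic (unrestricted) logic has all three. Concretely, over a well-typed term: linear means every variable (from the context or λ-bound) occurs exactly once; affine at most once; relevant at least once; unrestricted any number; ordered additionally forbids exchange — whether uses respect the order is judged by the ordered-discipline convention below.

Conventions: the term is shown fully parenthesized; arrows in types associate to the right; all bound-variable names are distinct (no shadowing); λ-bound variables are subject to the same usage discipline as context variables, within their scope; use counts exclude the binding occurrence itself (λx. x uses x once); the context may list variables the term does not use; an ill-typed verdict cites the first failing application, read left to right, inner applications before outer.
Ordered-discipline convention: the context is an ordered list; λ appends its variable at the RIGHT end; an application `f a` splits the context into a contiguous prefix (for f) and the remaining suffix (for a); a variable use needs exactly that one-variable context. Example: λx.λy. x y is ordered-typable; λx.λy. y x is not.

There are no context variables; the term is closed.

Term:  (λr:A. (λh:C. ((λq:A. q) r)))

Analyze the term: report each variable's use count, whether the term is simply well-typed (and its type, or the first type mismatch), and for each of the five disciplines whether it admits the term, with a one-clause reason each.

usage: r (bound): 1, h (bound): 0, q (bound): 1
use order (left to right): q, r
typing: well-typed at A -> C -> A
ordered: ✗ — needs weakening: h unused
linear: ✗ — needs weakening: h unused
affine: ✓ — no duplicate uses among r, h, q
relevant: ✗ — needs weakening: h unused
unrestricted: ✓ — type-checks (A -> C -> A) and nothing is barred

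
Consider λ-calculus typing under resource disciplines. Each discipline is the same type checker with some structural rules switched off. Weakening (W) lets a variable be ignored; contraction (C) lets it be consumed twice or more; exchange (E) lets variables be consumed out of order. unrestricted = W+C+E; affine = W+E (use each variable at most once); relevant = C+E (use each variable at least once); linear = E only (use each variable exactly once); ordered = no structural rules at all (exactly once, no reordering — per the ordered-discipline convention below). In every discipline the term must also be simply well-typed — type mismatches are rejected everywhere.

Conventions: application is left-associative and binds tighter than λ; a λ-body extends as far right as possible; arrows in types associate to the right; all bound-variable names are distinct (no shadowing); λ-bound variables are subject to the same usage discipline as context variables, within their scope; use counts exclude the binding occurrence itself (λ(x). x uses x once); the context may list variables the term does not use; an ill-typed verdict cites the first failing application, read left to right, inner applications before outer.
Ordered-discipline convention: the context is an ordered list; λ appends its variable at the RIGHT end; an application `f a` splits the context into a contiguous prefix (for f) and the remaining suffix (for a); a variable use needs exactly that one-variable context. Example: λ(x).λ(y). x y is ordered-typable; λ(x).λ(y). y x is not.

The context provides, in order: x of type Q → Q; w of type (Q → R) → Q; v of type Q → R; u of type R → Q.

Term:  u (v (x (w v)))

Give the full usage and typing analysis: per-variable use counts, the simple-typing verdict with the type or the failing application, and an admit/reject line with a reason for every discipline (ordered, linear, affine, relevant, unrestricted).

counts: x=1, w=1, v=2, u=1
order of uses: u, v, x, w, v
typing: well-typed at Q
ordered: ✗, repeated use of v ×2
linear: ✗, repeated use of v ×2
affine: ✗, repeated use of v ×2
relevant: ✓, at least one use each (x, w, v, u)
unrestricted: ✓, well-typed at Q; no restrictions here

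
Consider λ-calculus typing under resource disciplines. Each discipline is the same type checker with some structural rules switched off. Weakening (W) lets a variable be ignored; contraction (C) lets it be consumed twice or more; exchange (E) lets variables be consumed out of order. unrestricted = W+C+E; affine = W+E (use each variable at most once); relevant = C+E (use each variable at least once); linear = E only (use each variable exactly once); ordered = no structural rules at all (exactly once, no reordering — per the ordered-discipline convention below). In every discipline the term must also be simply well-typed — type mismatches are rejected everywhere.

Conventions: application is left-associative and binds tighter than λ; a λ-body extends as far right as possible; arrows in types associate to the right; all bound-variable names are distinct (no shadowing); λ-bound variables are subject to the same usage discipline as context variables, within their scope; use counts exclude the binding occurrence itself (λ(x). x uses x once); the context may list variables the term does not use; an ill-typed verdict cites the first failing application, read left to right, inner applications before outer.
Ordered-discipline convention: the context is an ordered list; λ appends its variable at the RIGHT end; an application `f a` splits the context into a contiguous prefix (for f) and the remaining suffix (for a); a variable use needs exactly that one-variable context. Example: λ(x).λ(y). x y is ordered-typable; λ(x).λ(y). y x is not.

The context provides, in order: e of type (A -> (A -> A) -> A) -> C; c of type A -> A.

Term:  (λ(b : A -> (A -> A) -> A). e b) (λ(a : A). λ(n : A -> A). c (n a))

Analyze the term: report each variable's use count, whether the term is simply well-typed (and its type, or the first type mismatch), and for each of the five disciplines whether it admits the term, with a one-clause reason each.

usage: e=1, c=1, b (λ-bound)=1, a (λ-bound)=1, n (λ-bound)=1
uses in reading order: e, b, c, n, a
typing: well-typed — term : C
ordered ✗ (no ordered split (uses run e, b, c, n, a))
linear ✓ (e, c, b, a, n: one use apiece)
affine ✓ (no duplicate uses among e, c, b, a, n)
relevant ✓ (every one of e, c, b, a, n appears)
unrestricted ✓ (well-typed at C; no restrictions here)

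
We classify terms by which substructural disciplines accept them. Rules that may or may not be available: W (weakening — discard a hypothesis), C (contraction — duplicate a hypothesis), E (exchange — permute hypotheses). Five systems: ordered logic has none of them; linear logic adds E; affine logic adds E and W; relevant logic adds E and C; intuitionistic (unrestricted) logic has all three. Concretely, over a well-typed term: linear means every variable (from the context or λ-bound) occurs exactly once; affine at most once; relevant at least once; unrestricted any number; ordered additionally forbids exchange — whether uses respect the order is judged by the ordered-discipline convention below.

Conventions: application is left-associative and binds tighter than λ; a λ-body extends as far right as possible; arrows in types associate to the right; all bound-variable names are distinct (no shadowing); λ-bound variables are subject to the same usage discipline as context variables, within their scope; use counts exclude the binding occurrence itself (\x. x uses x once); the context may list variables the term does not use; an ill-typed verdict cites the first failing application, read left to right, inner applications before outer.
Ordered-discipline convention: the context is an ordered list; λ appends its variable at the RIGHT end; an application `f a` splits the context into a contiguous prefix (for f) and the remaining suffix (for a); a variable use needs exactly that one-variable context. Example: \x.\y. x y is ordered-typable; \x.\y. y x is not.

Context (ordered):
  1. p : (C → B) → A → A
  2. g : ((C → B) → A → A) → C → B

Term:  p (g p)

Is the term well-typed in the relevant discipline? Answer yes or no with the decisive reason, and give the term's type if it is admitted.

yes — none of p, g goes unused; term : A → A
usage: p ×2, g ×1
uses in reading order: p, g, p
typing: well-typed — term : A → A
summary: ordered ✗, linear ✗, affine ✗, relevant ✓, unrestricted ✓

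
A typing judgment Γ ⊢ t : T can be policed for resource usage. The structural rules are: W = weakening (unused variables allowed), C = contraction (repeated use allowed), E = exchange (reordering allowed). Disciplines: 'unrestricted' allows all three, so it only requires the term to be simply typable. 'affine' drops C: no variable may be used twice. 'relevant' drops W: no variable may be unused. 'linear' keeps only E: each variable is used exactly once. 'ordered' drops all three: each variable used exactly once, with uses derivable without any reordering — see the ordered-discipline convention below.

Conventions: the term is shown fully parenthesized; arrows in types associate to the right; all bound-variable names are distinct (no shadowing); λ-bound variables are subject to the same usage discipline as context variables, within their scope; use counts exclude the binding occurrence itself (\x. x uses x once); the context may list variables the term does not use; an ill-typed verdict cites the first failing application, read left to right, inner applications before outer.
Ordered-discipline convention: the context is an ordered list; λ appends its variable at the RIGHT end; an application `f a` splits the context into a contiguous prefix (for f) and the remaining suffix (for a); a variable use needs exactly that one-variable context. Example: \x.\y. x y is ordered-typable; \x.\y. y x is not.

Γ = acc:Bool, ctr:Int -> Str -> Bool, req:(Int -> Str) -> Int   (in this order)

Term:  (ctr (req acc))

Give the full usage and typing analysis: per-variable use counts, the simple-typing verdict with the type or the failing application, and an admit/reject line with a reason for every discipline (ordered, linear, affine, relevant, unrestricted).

variable uses: acc: 1×, ctr: 1×, req: 1×
order of uses: ctr, req, acc
typing: ill-typed: an argument Bool mismatches the expected Int -> Str
ordered: ✗, the type mismatch rejects it
linear: ✗, not simply typable
affine: ✗, fails simple typing
relevant: ✗, a type mismatch blocks all five
unrestricted: ✗, the type mismatch rejects it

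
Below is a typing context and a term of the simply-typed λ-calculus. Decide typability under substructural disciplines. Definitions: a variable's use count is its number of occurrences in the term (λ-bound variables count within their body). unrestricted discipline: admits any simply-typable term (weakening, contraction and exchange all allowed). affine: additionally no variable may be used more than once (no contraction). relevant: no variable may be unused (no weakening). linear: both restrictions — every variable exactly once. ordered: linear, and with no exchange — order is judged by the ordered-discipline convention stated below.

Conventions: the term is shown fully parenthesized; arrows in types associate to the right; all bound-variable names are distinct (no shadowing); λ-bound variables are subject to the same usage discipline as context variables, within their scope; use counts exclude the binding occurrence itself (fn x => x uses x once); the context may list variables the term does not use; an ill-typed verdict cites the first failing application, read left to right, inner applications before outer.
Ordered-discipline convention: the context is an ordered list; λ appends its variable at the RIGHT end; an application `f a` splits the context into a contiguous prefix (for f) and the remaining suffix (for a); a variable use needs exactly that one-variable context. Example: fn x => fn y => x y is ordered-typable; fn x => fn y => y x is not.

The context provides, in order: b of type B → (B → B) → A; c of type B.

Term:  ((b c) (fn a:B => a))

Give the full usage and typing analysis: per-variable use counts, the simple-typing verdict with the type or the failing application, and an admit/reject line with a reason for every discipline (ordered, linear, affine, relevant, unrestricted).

usage: b: 1×, c: 1×, a (λ-bound): 1×
order of uses: b, c, a
typing: the term checks, with type A
ordered: ✓ — single-use (b, c, a), ordered derivation ok
linear: ✓ — b, c, a: one use apiece
affine: ✓ — at most one use each (b, c, a)
relevant: ✓ — every one of b, c, a appears
unrestricted: ✓ — type-checks (A) and nothing is barred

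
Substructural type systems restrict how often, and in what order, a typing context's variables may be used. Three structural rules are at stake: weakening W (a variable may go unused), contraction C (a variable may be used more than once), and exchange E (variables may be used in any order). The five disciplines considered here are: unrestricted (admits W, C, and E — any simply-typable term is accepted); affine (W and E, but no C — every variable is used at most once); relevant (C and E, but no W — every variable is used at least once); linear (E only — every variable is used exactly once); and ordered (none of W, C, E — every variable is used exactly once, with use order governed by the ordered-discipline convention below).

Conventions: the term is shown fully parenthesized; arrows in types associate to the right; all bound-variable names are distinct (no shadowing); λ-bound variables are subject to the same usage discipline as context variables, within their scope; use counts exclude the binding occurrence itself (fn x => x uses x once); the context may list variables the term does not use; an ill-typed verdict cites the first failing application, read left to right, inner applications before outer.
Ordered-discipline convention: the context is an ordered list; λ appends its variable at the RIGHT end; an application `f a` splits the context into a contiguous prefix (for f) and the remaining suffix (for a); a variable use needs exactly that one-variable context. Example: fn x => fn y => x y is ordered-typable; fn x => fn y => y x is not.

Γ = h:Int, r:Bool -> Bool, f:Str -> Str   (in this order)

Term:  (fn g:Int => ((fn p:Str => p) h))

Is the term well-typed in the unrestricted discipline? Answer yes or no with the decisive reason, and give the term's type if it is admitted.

no — not simply typable
usage: h=1; r=0; f=0; g (λ-bound)=0; p (λ-bound)=1
uses in reading order: p, h
typing: ill-typed: a function awaiting Str gets Int
all disciplines: ordered ✗ · linear ✗ · affine ✗ · relevant ✗ · unrestricted ✗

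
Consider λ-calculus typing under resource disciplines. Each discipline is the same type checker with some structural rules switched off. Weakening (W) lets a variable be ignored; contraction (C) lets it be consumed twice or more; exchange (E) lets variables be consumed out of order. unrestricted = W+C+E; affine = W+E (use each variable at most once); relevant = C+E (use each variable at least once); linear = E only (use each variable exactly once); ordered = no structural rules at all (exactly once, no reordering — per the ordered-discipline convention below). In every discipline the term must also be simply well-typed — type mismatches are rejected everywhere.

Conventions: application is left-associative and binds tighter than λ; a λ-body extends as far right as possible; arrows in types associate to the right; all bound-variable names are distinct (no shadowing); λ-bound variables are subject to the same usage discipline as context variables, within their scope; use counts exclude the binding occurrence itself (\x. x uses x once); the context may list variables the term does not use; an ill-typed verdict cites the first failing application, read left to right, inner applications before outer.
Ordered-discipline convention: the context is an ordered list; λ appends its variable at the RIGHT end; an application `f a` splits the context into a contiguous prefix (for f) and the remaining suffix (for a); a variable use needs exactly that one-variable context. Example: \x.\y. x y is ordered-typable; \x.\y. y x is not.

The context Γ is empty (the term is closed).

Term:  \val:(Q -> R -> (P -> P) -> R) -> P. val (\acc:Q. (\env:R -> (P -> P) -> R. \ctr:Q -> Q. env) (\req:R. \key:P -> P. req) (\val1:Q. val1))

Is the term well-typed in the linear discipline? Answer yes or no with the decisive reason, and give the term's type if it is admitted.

no — acc, ctr, key never used (weakening)
use counts: val [bound]: 1; acc [bound]: 0; env [bound]: 1; ctr [bound]: 0; req [bound]: 1; key [bound]: 0; val1 [bound]: 1
order of uses: val, env, req, val1
typing: well-typed at ((Q -> R -> (P -> P) -> R) -> P) -> P
across the five disciplines: ordered ✗; linear ✗; affine ✓; relevant ✗; unrestricted ✓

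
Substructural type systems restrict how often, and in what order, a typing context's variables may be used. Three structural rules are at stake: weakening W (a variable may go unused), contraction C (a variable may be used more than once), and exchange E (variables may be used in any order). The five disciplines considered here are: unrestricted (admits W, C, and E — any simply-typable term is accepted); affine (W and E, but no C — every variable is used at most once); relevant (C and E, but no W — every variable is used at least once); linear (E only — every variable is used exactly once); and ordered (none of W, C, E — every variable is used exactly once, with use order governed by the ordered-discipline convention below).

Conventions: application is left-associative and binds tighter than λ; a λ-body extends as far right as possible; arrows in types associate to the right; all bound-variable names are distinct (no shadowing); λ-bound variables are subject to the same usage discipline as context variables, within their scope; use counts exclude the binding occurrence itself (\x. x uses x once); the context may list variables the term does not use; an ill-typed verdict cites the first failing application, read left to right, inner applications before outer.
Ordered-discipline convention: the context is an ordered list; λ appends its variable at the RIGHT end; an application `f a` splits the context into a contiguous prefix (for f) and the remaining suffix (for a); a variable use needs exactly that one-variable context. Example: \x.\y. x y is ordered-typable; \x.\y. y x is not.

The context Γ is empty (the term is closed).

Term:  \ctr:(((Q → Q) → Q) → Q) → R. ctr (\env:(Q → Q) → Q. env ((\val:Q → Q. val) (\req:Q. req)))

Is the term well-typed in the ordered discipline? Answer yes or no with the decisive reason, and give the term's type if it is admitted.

yes — ctr, env, val, req: once each, no exchange needed; term : ((((Q → Q) → Q) → Q) → R) → R
usage: ctr (λ-bound)=1; env (λ-bound)=1; val (λ-bound)=1; req (λ-bound)=1
left-to-right use order: ctr, env, val, req
typing: the term checks, with type ((((Q → Q) → Q) → Q) → R) → R
across the five disciplines: ordered ✓ | linear ✓ | affine ✓ | relevant ✓ | unrestricted ✓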